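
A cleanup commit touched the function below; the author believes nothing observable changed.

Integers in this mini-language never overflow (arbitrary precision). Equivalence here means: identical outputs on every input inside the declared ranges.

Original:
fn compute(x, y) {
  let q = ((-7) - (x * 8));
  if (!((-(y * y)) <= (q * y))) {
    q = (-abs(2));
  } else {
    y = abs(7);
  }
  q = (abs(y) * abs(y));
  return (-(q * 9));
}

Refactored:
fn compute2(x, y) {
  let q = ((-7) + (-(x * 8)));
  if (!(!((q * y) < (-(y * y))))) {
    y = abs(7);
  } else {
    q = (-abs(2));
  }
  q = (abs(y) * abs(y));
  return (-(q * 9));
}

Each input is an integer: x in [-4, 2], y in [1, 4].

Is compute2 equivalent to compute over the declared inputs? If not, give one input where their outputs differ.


There is a counterexample at x=-4, y=1: -441 on one side, -9 on the other.
compute: q=25, then (!((-(y * y)) <= (q * y))) is false, then y=7, then q=49, then returns -441
compute2: q=25, then (!(!((q * y) < (-(y * y))))) is false, then q=-2, then q=1, then returns -9
verdict: not equivalent; witness: x=-4, y=1


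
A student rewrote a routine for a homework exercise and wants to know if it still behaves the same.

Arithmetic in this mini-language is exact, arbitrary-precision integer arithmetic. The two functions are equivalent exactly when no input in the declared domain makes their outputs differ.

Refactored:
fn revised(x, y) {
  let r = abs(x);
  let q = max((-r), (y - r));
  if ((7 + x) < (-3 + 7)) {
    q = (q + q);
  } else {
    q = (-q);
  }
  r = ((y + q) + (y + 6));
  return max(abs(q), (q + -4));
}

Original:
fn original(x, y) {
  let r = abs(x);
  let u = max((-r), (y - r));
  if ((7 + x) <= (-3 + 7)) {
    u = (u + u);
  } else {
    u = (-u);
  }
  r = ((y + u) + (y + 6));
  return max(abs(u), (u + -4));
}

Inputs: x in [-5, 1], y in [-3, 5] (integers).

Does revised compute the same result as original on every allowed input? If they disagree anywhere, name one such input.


Try x=-3, y=-3.
original: r = 3; u = -3; ((7 + x) <= (-3 + 7)) -> true; u = -6; r = -6; return 6
revised: r = 3; q = -3; ((7 + x) < (-3 + 7)) -> false; q = 3; r = 3; return 3
6 != 3, so the rewrite changes behavior.
verdict: not equivalent; witness: x=-3, y=-3


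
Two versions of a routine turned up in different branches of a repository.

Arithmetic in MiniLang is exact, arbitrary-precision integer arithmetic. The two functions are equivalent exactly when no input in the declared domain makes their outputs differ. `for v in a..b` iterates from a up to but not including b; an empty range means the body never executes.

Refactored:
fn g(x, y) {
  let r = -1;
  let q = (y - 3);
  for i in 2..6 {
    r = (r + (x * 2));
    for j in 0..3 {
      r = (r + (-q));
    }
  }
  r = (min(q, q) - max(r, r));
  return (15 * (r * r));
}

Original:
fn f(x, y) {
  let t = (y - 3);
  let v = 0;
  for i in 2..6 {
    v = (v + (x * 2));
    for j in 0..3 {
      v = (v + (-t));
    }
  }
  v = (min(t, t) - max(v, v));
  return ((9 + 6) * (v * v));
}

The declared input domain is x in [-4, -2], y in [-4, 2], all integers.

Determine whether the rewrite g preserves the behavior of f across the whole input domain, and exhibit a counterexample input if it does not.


At x=-4, y=-4: f gives 52215, g gives 50460.
verdict: not equivalent; witness: x=-4, y=-4


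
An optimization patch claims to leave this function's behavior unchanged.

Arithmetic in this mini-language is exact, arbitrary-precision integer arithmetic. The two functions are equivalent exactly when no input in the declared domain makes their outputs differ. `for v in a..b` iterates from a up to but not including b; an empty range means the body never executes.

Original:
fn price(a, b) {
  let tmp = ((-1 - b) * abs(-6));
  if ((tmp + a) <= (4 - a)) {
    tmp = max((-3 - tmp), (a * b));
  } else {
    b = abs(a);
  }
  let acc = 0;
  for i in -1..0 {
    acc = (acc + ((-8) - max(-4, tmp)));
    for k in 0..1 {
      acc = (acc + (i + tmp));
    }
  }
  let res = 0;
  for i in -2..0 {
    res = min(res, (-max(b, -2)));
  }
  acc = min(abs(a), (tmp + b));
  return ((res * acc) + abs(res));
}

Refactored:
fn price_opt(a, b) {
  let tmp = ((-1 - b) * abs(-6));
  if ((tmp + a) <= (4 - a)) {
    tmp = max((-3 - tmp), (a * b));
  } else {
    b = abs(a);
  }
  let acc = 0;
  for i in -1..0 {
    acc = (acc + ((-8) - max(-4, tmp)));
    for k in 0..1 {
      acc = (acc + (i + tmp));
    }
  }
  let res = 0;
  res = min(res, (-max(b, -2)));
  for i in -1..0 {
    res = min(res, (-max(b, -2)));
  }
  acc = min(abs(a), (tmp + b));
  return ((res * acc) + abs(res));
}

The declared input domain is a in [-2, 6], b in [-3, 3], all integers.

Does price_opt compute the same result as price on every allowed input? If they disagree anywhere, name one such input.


Changes here: constant usage differs; and statement counts differ; and min/max/abs usage differs; and loop structure differs; the full 63-point sweep finds no disagreement.
verdict: equivalent


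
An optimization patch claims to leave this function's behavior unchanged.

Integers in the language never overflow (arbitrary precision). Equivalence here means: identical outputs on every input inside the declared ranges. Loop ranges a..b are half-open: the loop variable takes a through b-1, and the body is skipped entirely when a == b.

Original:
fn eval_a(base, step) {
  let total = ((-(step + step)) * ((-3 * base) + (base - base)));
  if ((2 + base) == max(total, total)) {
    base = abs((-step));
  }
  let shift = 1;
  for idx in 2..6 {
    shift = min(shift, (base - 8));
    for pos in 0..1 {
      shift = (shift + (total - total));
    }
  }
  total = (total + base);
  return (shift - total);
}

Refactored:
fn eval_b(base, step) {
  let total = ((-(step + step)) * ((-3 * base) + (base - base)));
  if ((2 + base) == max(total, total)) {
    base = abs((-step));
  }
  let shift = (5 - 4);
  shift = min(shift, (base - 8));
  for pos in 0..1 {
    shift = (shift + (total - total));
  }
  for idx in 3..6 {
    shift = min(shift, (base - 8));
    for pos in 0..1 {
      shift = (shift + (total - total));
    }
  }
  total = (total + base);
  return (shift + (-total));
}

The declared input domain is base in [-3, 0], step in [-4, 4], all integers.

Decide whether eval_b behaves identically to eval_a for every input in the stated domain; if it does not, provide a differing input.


Comparing the listings, the differences include: loop structure differs; and constant usage differs; and statement counts differ; and arithmetic usage differs; and min/max/abs usage differs.
Tracing base=-1, step=2: eval_a: total = -12; ((2 + base) == max(total, total)) -> false; shift = 1; [idx=2]; shift = -9; [pos=0]; shift = -9; [idx=3]; shift = -9; [pos=0]; shift = -9; [idx=4]; shift = -9; [pos=0]; shift = -9; [idx=5]; shift = -9; [pos=0]; shift = -9; total = -13; return 4 | eval_b: total = -12; ((2 + base) == max(total, total)) -> false; shift = 1; shift = -9; [pos=0]; shift = -9; [idx=3]; shift = -9; [pos=0]; shift = -9; [idx=4]; shift = -9; [pos=0]; shift = -9; [idx=5]; shift = -9; [pos=0]; shift = -9; total = -13; return 4 — matching result 4.
Checked all 36 inputs in the declared domain: the outputs agree on every one.
verdict: equivalent


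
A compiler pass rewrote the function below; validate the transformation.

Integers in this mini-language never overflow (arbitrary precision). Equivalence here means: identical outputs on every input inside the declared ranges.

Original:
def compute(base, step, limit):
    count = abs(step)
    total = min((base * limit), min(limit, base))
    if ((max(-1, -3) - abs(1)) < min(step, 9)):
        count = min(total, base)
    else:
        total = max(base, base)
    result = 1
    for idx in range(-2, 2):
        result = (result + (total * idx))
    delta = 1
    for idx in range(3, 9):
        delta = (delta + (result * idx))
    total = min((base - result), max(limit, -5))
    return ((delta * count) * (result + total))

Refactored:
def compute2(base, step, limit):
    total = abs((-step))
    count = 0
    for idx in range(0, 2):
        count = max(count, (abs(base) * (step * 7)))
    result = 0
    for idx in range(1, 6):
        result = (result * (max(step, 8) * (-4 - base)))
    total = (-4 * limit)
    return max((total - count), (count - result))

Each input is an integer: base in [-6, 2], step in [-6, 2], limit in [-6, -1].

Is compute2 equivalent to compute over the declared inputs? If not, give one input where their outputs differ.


On input base=-6, step=-6, limit=-6, compute returns -15480 while compute2 returns 24.
verdict: not equivalent; witness: base=-6, step=-6, limit=-6


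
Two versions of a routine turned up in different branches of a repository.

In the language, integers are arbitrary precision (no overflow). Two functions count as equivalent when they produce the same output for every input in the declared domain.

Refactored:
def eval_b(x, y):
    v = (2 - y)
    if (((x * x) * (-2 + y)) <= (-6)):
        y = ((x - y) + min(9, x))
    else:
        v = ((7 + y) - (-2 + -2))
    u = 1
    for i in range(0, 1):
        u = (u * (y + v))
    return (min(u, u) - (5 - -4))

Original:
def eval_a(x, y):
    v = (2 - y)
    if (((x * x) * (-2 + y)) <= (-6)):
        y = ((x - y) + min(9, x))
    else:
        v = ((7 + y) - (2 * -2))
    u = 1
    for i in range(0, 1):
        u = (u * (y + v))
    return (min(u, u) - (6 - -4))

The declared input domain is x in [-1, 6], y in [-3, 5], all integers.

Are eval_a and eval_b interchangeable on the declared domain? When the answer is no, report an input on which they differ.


Not equivalent: x=-1, y=-3 separates them (-5 vs -4).
eval_a: v = 5; (((x * x) * (-2 + y)) <= (-6)) -> false; v = 8; u = 1; [i=0]; u = 5; return -5
eval_b: v = 5; (((x * x) * (-2 + y)) <= (-6)) -> false; v = 8; u = 1; [i=0]; u = 5; return -4
verdict: not equivalent; witness: x=-1, y=-3


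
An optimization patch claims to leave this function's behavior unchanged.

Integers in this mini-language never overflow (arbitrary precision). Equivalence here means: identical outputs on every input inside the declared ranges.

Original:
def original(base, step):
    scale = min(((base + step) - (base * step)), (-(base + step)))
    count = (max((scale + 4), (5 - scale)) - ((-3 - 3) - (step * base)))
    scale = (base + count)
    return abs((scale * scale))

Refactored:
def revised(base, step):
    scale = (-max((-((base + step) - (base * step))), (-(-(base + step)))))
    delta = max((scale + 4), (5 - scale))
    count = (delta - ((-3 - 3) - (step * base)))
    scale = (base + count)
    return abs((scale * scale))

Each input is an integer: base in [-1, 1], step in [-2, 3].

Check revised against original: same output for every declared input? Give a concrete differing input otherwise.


Behavior is preserved: although min/max/abs usage differs, plus statement counts differ, plus local variable names differ, the outputs never diverge.
One worked example (base=-1, step=0) — original: scale := -1 | count := 12 | scale := 11 | result 121; revised: scale := -1 | delta := 6 | count := 12 | scale := 11 | result 121; agreement on 121.
Checked all 18 inputs in the declared domain: the outputs agree on every one.
verdict: equivalent


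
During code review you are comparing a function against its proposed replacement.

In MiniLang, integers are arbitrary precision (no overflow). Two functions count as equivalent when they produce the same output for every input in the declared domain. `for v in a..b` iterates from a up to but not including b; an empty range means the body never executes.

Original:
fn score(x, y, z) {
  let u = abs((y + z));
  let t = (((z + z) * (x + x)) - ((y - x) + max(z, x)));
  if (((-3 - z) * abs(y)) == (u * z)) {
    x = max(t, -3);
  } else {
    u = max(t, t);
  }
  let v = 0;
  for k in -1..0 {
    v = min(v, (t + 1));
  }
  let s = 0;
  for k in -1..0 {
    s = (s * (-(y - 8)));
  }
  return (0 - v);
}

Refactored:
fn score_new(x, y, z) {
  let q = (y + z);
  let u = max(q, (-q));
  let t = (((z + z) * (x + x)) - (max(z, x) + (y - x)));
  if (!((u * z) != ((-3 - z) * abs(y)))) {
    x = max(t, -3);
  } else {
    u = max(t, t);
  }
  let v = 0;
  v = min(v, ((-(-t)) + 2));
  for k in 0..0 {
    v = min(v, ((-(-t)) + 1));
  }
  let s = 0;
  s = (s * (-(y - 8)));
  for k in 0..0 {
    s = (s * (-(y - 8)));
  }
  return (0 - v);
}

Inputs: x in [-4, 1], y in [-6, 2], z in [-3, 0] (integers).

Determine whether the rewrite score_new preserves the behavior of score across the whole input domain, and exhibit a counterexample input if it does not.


Try x=-4, y=-2, z=0.
score: u := 2 | t := -2 | (((-3 - z) * abs(y)) == (u * z)): false | u := -2 | v := 0 | iter k=-1: | v := -1 | s := 0 | iter k=-1: | s := 0 | result 1
score_new: q := -2 | u := 2 | t := -2 | (!((u * z) != ((-3 - z) * abs(y)))): false | u := -2 | v := 0 | v := 0 | loop over k: empty range | s := 0 | s := 0 | loop over k: empty range | result 0
1 against 0: the behavior changed.
verdict: not equivalent; witness: x=-4, y=-2, z=0


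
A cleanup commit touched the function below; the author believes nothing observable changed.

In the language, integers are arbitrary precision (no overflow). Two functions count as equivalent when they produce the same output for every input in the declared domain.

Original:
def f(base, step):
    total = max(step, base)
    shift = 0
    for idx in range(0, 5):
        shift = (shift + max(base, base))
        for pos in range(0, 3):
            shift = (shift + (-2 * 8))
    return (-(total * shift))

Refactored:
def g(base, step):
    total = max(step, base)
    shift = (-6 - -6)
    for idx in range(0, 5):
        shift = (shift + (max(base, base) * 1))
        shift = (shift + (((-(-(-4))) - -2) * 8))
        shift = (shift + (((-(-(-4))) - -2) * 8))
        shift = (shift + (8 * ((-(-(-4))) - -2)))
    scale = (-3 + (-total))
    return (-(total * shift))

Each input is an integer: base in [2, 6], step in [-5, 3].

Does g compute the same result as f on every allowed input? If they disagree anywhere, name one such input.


The two are interchangeable: arithmetic usage differs; also local variable names differ; also loop structure differs; also constant usage differs; also statement counts differ, and every declared input agrees.
As a probe, take base=3, step=-1: f runs total = 3; shift = 0; [idx=0]; shift = 3; [pos=0]; shift = -13; [pos=1]; shift = -29; [pos=2]; shift = -45; [idx=1]; shift = -42; [pos=0]; shift = -58; [pos=1]; shift = -74; [pos=2]; shift = -90; [idx=2]; shift = -87; [pos=0]; shift = -103; [pos=1]; shift = -119; [pos=2]; shift = -135; [idx=3]; shift = -132; [pos=0]; shift = -148; [pos=1]; shift = -164; [pos=2]; shift = -180; [idx=4]; shift = -177; [pos=0]; shift = -193; [pos=1]; shift = -209; [pos=2]; shift = -225; return 675; g runs total = 3; shift = 0; [idx=0]; shift = 3; shift = -13; shift = -29; shift = -45; [idx=1]; shift = -42; shift = -58; shift = -74; shift = -90; [idx=2]; shift = -87; shift = -103; shift = -119; shift = -135; [idx=3]; shift = -132; shift = -148; shift = -164; shift = -180; [idx=4]; shift = -177; shift = -193; shift = -209; shift = -225; scale = -6; return 675; both end at 675.
Every one of the 45 inputs gives matching results.
verdict: equivalent


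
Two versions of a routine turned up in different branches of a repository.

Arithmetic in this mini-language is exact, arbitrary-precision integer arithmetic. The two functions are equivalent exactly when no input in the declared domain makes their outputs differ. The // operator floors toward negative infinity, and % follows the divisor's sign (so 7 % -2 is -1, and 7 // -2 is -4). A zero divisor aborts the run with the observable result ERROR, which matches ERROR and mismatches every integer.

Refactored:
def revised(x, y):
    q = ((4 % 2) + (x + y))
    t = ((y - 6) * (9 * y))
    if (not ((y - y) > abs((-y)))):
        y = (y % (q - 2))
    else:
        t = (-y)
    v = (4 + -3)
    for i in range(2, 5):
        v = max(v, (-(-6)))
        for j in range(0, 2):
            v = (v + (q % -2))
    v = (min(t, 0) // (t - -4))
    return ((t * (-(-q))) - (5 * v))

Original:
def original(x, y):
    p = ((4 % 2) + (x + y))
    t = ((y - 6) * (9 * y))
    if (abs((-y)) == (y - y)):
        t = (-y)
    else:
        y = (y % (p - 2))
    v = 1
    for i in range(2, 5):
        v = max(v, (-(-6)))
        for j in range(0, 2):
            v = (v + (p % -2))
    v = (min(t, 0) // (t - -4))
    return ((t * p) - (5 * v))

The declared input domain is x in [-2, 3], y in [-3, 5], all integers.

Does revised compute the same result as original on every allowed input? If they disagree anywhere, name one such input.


Take x=2, y=0.
original: p becomes 2; next t becomes 0; next (abs((-y)) == (y - y)) evaluates to true; next t becomes 0; next v becomes 1; next at i=2:; next v becomes 6; next at j=0:; next v becomes 6; next at j=1:; next v becomes 6; next at i=3:; next v becomes 6; next at j=0:; next v becomes 6; next at j=1:; next v becomes 6; next at i=4:; next v becomes 6; next at j=0:; next v becomes 6; next at j=1:; next v becomes 6; next v becomes 0; next final value 0
revised: q becomes 2; next t becomes 0; next (not ((y - y) > abs((-y)))) evaluates to true; next hits division by zero so the output is ERROR
0 vs ERROR — the two versions disagree here.
verdict: not equivalent; witness: x=2, y=0


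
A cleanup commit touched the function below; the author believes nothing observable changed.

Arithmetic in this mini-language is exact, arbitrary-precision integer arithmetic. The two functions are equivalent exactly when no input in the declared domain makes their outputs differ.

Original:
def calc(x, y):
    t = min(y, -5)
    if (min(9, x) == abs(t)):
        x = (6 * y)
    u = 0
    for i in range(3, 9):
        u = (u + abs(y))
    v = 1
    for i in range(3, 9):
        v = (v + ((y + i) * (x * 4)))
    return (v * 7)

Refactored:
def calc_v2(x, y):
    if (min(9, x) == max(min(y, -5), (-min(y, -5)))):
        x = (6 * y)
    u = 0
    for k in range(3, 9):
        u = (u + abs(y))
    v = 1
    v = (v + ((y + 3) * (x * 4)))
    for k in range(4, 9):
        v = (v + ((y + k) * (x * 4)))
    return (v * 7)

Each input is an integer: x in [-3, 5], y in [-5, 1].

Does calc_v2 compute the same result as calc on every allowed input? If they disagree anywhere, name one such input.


Reading the diff, among the changes: arithmetic usage differs, plus local variable names differ, plus loop structure differs, plus min/max/abs usage differs, plus constant usage differs.
Tracing x=3, y=-4: calc: t becomes -5; next (min(9, x) == abs(t)) evaluates to false; next u becomes 0; next at i=3:; next u becomes 4; next at i=4:; next u becomes 8; next at i=5:; next u becomes 12; next at i=6:; next u becomes 16; next at i=7:; next u becomes 20; next at i=8:; next u becomes 24; next v becomes 1; next at i=3:; next v becomes -11; next at i=4:; next v becomes -11; next at i=5:; next v becomes 1; next at i=6:; next v becomes 25; next at i=7:; next v becomes 61; next at i=8:; next v becomes 109; next final value 763 | calc_v2: (min(9, x) == max(min(y, -5), (-min(y, -5)))) evaluates to false; next u becomes 0; next at k=3:; next u becomes 4; next at k=4:; next u becomes 8; next at k=5:; next u becomes 12; next at k=6:; next u becomes 16; next at k=7:; next u becomes 20; next at k=8:; next u becomes 24; next v becomes 1; next v becomes -11; next at k=4:; next v becomes -11; next at k=5:; next v becomes 1; next at k=6:; next v becomes 25; next at k=7:; next v becomes 61; next at k=8:; next v becomes 109; next final value 763 — matching result 763.
Sweeping the whole domain (63 inputs) finds no disagreement.
verdict: equivalent


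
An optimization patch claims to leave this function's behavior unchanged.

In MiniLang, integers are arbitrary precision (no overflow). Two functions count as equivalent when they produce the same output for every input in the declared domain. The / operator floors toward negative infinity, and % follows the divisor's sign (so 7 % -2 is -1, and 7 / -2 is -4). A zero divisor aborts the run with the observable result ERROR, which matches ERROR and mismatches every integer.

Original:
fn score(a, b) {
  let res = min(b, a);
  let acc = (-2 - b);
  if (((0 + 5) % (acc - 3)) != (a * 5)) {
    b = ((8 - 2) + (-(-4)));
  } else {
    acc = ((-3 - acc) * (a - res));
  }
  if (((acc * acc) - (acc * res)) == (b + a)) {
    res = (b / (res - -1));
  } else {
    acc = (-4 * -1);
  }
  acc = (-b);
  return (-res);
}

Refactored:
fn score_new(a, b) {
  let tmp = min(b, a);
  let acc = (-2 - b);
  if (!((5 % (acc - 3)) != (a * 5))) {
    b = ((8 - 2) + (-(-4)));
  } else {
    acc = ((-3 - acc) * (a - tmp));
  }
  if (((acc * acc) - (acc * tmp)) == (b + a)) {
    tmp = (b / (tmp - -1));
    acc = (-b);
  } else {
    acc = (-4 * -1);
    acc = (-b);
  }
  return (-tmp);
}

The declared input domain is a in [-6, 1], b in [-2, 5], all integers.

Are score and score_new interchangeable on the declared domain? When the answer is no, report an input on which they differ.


Not equivalent: a=-5, b=5 separates them (5 vs 2).
score: res=-5, then acc=-7, then (((0 + 5) % (acc - 3)) != (a * 5)) is true, then b=10, then (((acc * acc) - (acc * res)) == (b + a)) is false, then acc=4, then acc=-10, then returns 5
score_new: tmp=-5, then acc=-7, then (!((5 % (acc - 3)) != (a * 5))) is false, then acc=0, then (((acc * acc) - (acc * tmp)) == (b + a)) is true, then tmp=-2, then acc=-5, then returns 2
verdict: not equivalent; witness: a=-5, b=5


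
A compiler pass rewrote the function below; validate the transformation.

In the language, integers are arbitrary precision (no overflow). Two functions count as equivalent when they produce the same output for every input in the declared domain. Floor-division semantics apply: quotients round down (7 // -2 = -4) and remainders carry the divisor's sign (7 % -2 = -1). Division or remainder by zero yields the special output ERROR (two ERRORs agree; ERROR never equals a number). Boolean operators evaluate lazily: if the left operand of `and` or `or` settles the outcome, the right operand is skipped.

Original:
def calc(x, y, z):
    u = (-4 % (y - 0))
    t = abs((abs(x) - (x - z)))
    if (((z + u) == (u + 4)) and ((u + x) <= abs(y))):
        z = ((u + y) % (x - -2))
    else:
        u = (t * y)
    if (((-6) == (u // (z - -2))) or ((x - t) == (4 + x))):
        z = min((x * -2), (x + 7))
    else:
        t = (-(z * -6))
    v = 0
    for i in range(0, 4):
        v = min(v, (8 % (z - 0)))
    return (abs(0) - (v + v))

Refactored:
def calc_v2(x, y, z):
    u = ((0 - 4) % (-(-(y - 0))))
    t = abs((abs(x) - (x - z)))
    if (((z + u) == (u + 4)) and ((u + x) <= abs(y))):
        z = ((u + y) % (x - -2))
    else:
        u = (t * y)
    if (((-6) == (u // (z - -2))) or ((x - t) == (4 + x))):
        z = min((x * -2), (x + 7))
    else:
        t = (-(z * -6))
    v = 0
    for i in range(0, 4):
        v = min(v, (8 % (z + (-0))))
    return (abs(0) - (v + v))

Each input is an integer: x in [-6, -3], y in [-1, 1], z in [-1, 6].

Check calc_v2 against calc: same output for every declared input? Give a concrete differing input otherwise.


Differences: arithmetic usage differs, and constant usage differs — yet all 96 inputs agree.
verdict: equivalent


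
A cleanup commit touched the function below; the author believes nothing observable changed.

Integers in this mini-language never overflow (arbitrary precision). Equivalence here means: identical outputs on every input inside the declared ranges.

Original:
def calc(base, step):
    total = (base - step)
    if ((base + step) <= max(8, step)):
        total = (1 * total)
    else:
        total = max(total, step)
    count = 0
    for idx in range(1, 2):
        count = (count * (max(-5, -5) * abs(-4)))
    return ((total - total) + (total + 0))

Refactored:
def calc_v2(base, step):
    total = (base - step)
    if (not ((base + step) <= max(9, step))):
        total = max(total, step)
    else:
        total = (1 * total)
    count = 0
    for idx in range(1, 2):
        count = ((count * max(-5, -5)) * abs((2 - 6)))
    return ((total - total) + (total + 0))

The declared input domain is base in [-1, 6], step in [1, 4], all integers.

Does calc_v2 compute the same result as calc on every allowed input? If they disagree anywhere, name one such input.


Take base=5, step=4.
calc: total := 1 | ((base + step) <= max(8, step)): false | total := 4 | count := 0 | iter idx=1: | count := 0 | result 4
calc_v2: total := 1 | (not ((base + step) <= max(9, step))): false | total := 1 | count := 0 | iter idx=1: | count := 0 | result 1
4 vs 1 — the two versions disagree here.
verdict: not equivalent; witness: base=5, step=4


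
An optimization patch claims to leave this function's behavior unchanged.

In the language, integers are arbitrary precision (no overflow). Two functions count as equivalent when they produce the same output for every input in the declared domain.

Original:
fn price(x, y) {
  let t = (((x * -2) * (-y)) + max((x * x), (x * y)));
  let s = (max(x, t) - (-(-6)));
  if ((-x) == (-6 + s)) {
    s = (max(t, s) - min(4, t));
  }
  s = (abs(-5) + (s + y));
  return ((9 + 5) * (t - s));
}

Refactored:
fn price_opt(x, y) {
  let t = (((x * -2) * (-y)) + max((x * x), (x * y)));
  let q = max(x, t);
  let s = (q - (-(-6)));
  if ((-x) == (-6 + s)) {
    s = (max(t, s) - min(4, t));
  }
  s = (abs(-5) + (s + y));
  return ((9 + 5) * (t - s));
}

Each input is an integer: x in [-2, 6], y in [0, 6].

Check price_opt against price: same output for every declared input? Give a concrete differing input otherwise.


Behavior is preserved: although local variable names differ, and statement counts differ, the outputs never diverge.
One worked example (x=5, y=2) — price: t := 45 | s := 39 | ((-x) == (-6 + s)): false | s := 46 | result -14; price_opt: t := 45 | q := 45 | s := 39 | ((-x) == (-6 + s)): false | s := 46 | result -14; agreement on -14.
Sweeping the whole domain (63 inputs) finds no disagreement.
verdict: equivalent


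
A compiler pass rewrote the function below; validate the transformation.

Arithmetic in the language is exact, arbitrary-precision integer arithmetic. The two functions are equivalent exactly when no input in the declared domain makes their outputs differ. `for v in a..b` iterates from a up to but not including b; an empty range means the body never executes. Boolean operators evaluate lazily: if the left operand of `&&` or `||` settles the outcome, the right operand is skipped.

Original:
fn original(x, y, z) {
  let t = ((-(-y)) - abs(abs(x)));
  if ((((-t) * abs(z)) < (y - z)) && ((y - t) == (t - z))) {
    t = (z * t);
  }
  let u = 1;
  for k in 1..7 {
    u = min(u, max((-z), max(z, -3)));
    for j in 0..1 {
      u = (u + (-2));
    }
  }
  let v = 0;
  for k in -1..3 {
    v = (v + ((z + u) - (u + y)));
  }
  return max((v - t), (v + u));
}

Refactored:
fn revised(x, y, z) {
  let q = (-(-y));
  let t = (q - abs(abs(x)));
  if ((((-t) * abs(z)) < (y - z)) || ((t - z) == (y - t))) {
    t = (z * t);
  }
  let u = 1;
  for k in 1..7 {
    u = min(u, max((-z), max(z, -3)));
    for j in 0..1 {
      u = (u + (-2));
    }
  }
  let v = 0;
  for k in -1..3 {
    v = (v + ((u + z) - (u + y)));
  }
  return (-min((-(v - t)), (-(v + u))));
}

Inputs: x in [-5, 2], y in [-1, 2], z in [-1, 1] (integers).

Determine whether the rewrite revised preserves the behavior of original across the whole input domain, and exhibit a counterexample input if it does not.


Not equivalent: x=-5, y=1, z=0 separates them (0 vs -4).
original: t := -4 | ((((-t) * abs(z)) < (y - z)) && ((y - t) == (t - z))): false | u := 1 | iter k=1: | u := 0 | iter j=0: | u := -2 | iter k=2: | u := -2 | iter j=0: | u := -4 | iter k=3: | u := -4 | iter j=0: | u := -6 | iter k=4: | u := -6 | iter j=0: | u := -8 | iter k=5: | u := -8 | iter j=0: | u := -10 | iter k=6: | u := -10 | iter j=0: | u := -12 | v := 0 | iter k=-1: | v := -1 | iter k=0: | v := -2 | iter k=1: | v := -3 | iter k=2: | v := -4 | result 0
revised: q := 1 | t := -4 | ((((-t) * abs(z)) < (y - z)) || ((t - z) == (y - t))): true | t := 0 | u := 1 | iter k=1: | u := 0 | iter j=0: | u := -2 | iter k=2: | u := -2 | iter j=0: | u := -4 | iter k=3: | u := -4 | iter j=0: | u := -6 | iter k=4: | u := -6 | iter j=0: | u := -8 | iter k=5: | u := -8 | iter j=0: | u := -10 | iter k=6: | u := -10 | iter j=0: | u := -12 | v := 0 | iter k=-1: | v := -1 | iter k=0: | v := -2 | iter k=1: | v := -3 | iter k=2: | v := -4 | result -4
verdict: not equivalent; witness: x=-5, y=1, z=0


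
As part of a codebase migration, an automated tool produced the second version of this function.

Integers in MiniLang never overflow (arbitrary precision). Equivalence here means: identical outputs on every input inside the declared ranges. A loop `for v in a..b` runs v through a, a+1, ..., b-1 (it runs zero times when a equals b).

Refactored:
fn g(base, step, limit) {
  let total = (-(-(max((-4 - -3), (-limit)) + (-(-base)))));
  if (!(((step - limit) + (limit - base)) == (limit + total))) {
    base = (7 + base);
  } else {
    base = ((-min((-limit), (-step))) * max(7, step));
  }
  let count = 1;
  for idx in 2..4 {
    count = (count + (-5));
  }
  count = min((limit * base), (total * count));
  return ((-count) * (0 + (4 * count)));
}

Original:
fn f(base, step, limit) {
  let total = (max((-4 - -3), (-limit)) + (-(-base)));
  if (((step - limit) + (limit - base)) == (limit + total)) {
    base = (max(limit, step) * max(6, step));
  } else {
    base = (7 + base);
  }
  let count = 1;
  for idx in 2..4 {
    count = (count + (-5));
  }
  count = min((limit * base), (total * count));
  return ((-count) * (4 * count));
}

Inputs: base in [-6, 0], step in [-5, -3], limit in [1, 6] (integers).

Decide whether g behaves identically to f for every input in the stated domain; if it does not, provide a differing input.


Not equivalent: base=-3, step=-5, limit=2 separates them (-2304 vs -3136).
f: total = -4; (((step - limit) + (limit - base)) == (limit + total)) -> true; base = 12; count = 1; [idx=2]; count = -4; [idx=3]; count = -9; count = 24; return -2304
g: total = -4; (!(((step - limit) + (limit - base)) == (limit + total))) -> false; base = 14; count = 1; [idx=2]; count = -4; [idx=3]; count = -9; count = 28; return -3136
verdict: not equivalent; witness: base=-3, step=-5, limit=2


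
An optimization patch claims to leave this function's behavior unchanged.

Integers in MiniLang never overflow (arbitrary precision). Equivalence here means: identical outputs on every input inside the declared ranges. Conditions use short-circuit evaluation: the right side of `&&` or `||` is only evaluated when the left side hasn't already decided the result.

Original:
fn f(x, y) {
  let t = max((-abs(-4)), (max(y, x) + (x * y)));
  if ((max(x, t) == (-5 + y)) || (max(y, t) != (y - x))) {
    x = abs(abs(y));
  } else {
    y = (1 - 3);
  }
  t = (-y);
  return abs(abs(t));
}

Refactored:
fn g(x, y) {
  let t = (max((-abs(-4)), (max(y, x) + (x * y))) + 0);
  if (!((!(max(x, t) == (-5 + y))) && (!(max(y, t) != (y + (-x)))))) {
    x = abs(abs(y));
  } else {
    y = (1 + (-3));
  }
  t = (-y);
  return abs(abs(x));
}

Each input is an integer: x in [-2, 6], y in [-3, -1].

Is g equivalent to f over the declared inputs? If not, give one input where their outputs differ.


Try x=-1, y=-1.
f: t becomes 0; next ((max(x, t) == (-5 + y)) || (max(y, t) != (y - x))) evaluates to false; next y becomes -2; next t becomes 2; next final value 2
g: t becomes 0; next (!((!(max(x, t) == (-5 + y))) && (!(max(y, t) != (y + (-x)))))) evaluates to false; next y becomes -2; next t becomes 2; next final value 1
2 against 1: the behavior changed.
verdict: not equivalent; witness: x=-1, y=-1


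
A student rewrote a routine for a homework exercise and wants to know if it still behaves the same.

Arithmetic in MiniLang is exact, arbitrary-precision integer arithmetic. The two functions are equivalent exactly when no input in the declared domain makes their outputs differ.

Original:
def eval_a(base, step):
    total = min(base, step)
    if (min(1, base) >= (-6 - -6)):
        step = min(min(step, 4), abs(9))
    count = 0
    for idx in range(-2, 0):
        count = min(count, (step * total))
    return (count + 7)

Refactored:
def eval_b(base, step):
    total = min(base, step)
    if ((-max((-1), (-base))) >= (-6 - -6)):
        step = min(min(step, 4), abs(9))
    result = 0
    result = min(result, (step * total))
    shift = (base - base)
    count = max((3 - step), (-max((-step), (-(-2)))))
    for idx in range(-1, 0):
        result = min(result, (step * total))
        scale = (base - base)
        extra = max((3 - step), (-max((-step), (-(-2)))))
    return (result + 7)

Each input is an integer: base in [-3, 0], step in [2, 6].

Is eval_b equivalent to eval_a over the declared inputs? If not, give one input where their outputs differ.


Equivalent — the differences include statement counts differ; local variable names differ; min/max/abs usage differs; loop structure differs; constant usage differs; arithmetic usage differs, yet no declared input distinguishes the two.
As a probe, take base=-2, step=6: eval_a runs total := -2 | (min(1, base) >= (-6 - -6)): false | count := 0 | iter idx=-2: | count := -12 | iter idx=-1: | count := -12 | result -5; eval_b runs total := -2 | ((-max((-1), (-base))) >= (-6 - -6)): false | result := 0 | result := -12 | shift := 0 | count := -2 | iter idx=-1: | result := -12 | scale := 0 | extra := -2 | result -5; both end at -5.
Checked all 20 inputs in the declared domain: the outputs agree on every one.
verdict: equivalent


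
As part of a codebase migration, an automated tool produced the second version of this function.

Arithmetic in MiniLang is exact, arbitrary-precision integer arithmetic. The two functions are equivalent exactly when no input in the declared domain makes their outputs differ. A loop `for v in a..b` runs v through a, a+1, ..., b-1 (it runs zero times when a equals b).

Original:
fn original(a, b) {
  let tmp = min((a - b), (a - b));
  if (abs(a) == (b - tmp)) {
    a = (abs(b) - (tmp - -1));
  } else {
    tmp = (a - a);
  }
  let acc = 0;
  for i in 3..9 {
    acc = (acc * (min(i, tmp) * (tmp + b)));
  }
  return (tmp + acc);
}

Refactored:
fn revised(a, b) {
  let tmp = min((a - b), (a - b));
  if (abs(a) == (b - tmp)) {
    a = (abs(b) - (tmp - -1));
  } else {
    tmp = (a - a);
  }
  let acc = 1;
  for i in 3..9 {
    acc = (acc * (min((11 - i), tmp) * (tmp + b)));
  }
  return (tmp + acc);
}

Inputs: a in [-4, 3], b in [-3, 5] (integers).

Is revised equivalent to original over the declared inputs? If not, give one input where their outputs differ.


These are not equivalent — on a=-4, b=0 the outputs split (-4 vs 16777212).
original: tmp = -4; (abs(a) == (b - tmp)) -> true; a = 3; acc = 0; [i=3]; acc = 0; [i=4]; acc = 0; [i=5]; acc = 0; [i=6]; acc = 0; [i=7]; acc = 0; [i=8]; acc = 0; return -4
revised: tmp = -4; (abs(a) == (b - tmp)) -> true; a = 3; acc = 1; [i=3]; acc = 16; [i=4]; acc = 256; [i=5]; acc = 4096; [i=6]; acc = 65536; [i=7]; acc = 1048576; [i=8]; acc = 16777216; return 16777212
verdict: not equivalent; witness: a=-4, b=0


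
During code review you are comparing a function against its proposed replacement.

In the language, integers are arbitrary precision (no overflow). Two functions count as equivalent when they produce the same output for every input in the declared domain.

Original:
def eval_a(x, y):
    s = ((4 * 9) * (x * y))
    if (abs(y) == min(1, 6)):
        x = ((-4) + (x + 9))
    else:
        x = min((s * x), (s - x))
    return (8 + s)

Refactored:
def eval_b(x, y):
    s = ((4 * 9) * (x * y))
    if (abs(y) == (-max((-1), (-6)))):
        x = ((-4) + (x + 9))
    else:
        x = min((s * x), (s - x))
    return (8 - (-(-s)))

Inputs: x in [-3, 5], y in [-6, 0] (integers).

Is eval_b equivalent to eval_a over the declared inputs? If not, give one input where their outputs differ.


Not equivalent: x=-3, y=-6 separates them (656 vs -640).
eval_a: s=648, then (abs(y) == min(1, 6)) is false, then x=-1944, then returns 656
eval_b: s=648, then (abs(y) == (-max((-1), (-6)))) is false, then x=-1944, then returns -640
verdict: not equivalent; witness: x=-3, y=-6


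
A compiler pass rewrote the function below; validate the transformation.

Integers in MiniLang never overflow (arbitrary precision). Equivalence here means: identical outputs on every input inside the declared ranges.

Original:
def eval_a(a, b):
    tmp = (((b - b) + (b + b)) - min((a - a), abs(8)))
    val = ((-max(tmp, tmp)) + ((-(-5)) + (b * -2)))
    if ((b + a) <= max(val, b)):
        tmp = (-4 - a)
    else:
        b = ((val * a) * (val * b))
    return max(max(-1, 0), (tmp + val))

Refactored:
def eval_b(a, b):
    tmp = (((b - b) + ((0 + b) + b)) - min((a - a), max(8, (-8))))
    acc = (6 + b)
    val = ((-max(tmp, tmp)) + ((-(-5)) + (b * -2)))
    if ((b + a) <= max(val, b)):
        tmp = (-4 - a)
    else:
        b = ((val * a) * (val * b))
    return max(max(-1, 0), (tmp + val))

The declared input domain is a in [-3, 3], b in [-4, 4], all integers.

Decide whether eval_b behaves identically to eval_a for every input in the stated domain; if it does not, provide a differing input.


Reading the diff, among the changes: local variable names differ; also statement counts differ; also min/max/abs usage differs; also arithmetic usage differs; also constant usage differs.
One worked example (a=0, b=1) — eval_a: tmp=2, then val=1, then ((b + a) <= max(val, b)) is true, then tmp=-4, then returns 0; eval_b: tmp=2, then acc=7, then val=1, then ((b + a) <= max(val, b)) is true, then tmp=-4, then returns 0; agreement on 0.
Checked all 63 inputs in the declared domain: the outputs agree on every one.
verdict: equivalent


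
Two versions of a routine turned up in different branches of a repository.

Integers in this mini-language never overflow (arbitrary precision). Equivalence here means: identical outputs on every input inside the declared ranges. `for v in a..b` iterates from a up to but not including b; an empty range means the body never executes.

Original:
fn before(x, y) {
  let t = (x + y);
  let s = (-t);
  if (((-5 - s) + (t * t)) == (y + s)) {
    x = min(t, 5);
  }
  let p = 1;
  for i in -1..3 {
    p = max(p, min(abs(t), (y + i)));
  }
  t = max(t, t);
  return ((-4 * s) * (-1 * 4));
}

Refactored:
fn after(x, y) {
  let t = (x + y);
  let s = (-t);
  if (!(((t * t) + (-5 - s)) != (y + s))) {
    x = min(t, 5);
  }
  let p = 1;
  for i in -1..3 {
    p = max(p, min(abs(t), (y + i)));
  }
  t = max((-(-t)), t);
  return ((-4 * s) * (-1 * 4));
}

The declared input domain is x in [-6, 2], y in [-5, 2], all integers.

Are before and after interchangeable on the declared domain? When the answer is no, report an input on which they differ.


Side by side, the visible changes include: comparison usage differs; boolean connective usage differs.
One worked example (x=0, y=-3) — before: t := -3 | s := 3 | (((-5 - s) + (t * t)) == (y + s)): false | p := 1 | iter i=-1: | p := 1 | iter i=0: | p := 1 | iter i=1: | p := 1 | iter i=2: | p := 1 | t := -3 | result 48; after: t := -3 | s := 3 | (!(((t * t) + (-5 - s)) != (y + s))): false | p := 1 | iter i=-1: | p := 1 | iter i=0: | p := 1 | iter i=1: | p := 1 | iter i=2: | p := 1 | t := -3 | result 48; agreement on 48.
Sweeping the whole domain (72 inputs) finds no disagreement.
verdict: equivalent


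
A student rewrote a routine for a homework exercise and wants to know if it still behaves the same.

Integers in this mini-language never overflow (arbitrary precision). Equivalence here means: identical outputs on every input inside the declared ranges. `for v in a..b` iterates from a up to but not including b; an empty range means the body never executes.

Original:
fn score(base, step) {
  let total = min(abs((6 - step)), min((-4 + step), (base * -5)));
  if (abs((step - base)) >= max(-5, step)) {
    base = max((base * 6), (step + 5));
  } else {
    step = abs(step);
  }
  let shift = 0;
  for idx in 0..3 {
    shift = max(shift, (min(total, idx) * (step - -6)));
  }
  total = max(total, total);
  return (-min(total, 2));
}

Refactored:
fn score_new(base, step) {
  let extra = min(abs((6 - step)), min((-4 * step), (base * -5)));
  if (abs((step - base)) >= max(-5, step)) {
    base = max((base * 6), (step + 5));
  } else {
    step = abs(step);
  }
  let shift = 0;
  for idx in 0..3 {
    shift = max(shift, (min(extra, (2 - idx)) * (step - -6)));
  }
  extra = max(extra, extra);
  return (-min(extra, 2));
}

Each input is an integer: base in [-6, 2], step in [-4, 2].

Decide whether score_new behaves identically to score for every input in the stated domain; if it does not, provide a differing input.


Input base=-6, step=-4: 8 from score versus -2 from score_new.
verdict: not equivalent; witness: base=-6, step=-4
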